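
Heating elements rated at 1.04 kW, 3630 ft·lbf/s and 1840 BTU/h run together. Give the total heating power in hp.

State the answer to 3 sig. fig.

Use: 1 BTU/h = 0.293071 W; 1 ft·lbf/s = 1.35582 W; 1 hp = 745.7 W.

1.04 kW × 1000 → 1040 W
3630 ft·lbf/s × 1.35582 → 4921.63 W
1840 BTU/h × 0.293071 → 539.251 W
Sum: 1040 + 4921.63 + 539.251 = 6500.88 W
In hp: 6500.88 / 745.7 = 8.71782 hp

8.72 hp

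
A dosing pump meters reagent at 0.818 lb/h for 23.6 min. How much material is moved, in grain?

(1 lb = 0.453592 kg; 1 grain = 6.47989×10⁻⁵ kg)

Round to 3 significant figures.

2250 grain

0.818 lb/h → 1.03066×10⁻⁴ kg/s
23.6 min → 1416 s
m = ṁ × t = 1.03066×10⁻⁴ × 1416 = 0.145941 kg
In grain: 0.145941 / 6.47989×10⁻⁵ = 2252.21 grain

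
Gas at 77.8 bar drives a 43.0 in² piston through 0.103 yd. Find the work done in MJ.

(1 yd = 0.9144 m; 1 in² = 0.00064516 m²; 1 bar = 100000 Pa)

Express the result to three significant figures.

0.0203 MJ

77.8 bar → 7.78×10⁶ Pa
43.0 in² → 0.0277419 m²
F = P × A = 7.78×10⁶ × 0.0277419 = 215832 N
0.103 yd → 0.0941832 m
W = F × d = 215832 × 0.0941832 = 20327.7 J
In MJ: 20327.7 / 1000000 = 0.0203277 MJ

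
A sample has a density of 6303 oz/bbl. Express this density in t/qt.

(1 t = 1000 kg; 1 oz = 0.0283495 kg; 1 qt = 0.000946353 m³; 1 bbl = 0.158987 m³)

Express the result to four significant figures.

0.001064 t/qt

6303 oz/bbl × 0.0283495 kg/oz ÷ 0.158987 m³/bbl = 1123.91 kg/m³
1123.91 kg/m³ ÷ 1000 kg/t × 0.000946353 m³/qt = 0.00106362 t/qt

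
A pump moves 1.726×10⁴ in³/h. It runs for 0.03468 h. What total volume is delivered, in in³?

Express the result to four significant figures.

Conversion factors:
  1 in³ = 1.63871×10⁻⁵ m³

1.726×10⁴ in³/h → 7.8567×10⁻⁵ m³/s
0.03468 h → 124.848 s
V = Q × t = 7.8567×10⁻⁵ × 124.848 = 0.00980893 m³
In in³: 0.00980893 / 1.63871×10⁻⁵ = 598.576 in³

598.6 in³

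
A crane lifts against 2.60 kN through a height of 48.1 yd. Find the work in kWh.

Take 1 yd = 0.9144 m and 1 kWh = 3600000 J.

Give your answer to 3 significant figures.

2.60 kN × 1000 → 2600 N
48.1 yd × 0.9144 → 43.9826 m
W = F × d = 2600 N × 43.9826 m = 114355 J
114355 J ÷ (3600000 J/kWh) = 0.0317653 kWh

0.0318 kWh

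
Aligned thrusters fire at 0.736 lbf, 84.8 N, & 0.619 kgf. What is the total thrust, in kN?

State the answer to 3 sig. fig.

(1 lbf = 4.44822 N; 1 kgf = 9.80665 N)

0.736 lbf × 4.44822 = 3.27389 N
84.8 N (already N)
0.619 kgf × 9.80665 = 6.07032 N
Combined: 3.27389 + 84.8 + 6.07032 = 94.1442 N
In kN: 94.1442 / 1000 = 0.0941442 kN

0.0941 kN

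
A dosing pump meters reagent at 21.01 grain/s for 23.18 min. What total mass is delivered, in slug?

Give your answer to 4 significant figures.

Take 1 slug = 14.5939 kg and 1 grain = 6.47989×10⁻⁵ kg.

21.01 grain/s → 0.00136142 kg/s
23.18 min → 1390.8 s
m = ṁ × t = 0.00136142 × 1390.8 = 1.89346 kg
In slug: 1.89346 / 14.5939 = 0.129743 slug

0.1297 slug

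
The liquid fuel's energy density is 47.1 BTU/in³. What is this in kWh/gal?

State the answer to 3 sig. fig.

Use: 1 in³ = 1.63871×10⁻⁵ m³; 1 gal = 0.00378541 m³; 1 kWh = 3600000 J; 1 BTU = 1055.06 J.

47.1 BTU/in³ × 1055.06 J/BTU ÷ 1.63871×10⁻⁵ m³/in³ = 3.03247×10⁹ J/m³
3.03247×10⁹ J/m³ ÷ 3600000 J/kWh × 0.00378541 m³/gal = 3.18865 kWh/gal

3.19 kWh/gal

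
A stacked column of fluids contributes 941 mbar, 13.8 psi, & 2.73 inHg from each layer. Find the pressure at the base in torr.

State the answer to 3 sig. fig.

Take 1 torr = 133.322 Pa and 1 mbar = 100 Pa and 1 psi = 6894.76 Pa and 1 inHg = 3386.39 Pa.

1490 torr

941 mbar × 100 = 94100 Pa
13.8 psi × 6894.76 = 95147.7 Pa
2.73 inHg × 3386.39 = 9244.84 Pa
Combined: 94100 + 95147.7 + 9244.84 = 198493 Pa
In torr: 198493 / 133.322 = 1488.82 torr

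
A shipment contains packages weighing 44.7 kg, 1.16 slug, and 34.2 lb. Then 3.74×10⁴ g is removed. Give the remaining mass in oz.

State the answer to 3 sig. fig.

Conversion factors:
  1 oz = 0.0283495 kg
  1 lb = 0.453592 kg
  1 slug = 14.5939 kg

1400 oz

44.7 kg (already kg)
1.16 slug × 14.5939 → 16.9289 kg
34.2 lb × 0.453592 → 15.5128 kg
3.74×10⁴ g × 0.001 → 37.4 kg
Sum: 44.7 + 16.9289 + 15.5128 − 37.4 = 39.7417 kg
In oz: 39.7417 / 0.0283495 = 1401.85 oz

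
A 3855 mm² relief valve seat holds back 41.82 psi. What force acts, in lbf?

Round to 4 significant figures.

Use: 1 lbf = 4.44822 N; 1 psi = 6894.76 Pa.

41.82 psi × 6894.76 → 288339 Pa
3855 mm² × 10⁻⁶ → 0.003855 m²
F = P × A = 288339 Pa × 0.003855 m² = 1111.55 N
1111.55 N ÷ (4.44822 N/lbf) = 249.886 lbf

249.9 lbf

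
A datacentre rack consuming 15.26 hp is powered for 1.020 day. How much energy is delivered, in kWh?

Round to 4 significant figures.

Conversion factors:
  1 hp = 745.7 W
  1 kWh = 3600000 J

278.6 kWh

15.26 hp × 745.7 → 11379.4 W
1.020 day × 86400 → 88128 s
E = P × t = 11379.4 W × 88128 s = 1.00284×10⁹ J
1.00284×10⁹ J ÷ (3600000 J/kWh) = 278.567 kWh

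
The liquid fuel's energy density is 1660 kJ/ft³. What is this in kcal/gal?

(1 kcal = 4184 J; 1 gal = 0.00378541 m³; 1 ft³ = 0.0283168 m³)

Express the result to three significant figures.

1660 kJ/ft³ × 1000 J/kJ ÷ 0.0283168 m³/ft³ = 5.86224×10⁷ J/m³
5.86224×10⁷ J/m³ ÷ 4184 J/kcal × 0.00378541 m³/gal = 53.0377 kcal/gal

53.0 kcal/gal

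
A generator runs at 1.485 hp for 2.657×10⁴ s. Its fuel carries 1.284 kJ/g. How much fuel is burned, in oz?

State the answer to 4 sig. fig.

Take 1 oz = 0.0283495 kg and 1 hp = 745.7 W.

808.3 oz

1.485 hp → 1107.36 W
E = P × t = 1107.36 × 26570 = 2.94226×10⁷ J
1.284 kJ/g → 1.284×10⁶ J/kg
m = E / e_s = 2.94226×10⁷ / 1.284×10⁶ = 22.9148 kg
In oz: 22.9148 / 0.0283495 = 808.296 oz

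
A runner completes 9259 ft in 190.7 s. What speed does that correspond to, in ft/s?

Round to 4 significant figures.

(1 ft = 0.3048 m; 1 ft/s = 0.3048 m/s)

48.55 ft/s

9259 ft × 0.3048 → 2822.14 m
v = d / t = 2822.14 m / 190.7 s = 14.7988 m/s
14.7988 m/s ÷ (0.3048 m/s/ft/s) = 48.5525 ft/s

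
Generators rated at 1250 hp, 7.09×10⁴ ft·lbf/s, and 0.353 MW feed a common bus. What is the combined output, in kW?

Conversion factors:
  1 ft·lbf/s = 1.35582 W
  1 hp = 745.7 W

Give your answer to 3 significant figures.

1250 hp × 745.7 = 932125 W
7.09×10⁴ ft·lbf/s × 1.35582 = 96127.6 W
0.353 MW × 1000000 = 353000 W
Combined: 932125 + 96127.6 + 353000 = 1.38125×10⁶ W
In kW: 1.38125×10⁶ / 1000 = 1381.25 kW

1380 kW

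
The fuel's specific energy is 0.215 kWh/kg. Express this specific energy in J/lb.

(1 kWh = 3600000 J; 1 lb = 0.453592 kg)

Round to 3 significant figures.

0.215 kWh/kg × 3600000 J/kWh = 774000 J/kg
774000 J/kg × 0.453592 kg/lb = 351080 J/lb

3.51×10⁵ J/lb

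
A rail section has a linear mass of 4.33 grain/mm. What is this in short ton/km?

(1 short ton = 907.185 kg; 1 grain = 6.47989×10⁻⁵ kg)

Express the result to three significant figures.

4.33 grain/mm × 6.47989×10⁻⁵ kg/grain ÷ 0.001 m/mm = 0.280579 kg/m
0.280579 kg/m ÷ 907.185 kg/short ton × 1000 m/km = 0.309285 short ton/km

0.309 short ton/km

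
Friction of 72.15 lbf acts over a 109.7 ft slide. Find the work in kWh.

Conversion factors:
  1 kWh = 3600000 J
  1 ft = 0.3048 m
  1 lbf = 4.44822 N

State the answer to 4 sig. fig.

72.15 lbf × 4.44822 → 320.939 N
109.7 ft × 0.3048 → 33.4366 m
W = F × d = 320.939 N × 33.4366 m = 10731.1 J
10731.1 J ÷ (3600000 J/kWh) = 0.00298086 kWh

0.002981 kWh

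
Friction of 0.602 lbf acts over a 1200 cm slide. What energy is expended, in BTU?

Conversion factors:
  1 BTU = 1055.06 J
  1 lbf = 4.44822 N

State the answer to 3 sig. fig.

0.602 lbf × 4.44822 = 2.67783 N
1200 cm × 0.01 = 12 m
W = F × d = 2.67783 N × 12 m = 32.134 J
32.134 J ÷ (1055.06 J/BTU) = 0.030457 BTU

0.0305 BTU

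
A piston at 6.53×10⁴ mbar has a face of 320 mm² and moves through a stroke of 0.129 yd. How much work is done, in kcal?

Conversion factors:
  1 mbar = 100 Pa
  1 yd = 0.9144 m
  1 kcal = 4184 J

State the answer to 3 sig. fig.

0.0589 kcal

6.53×10⁴ mbar → 6.53×10⁶ Pa
320 mm² → 3.2×10⁻⁴ m²
F = P × A = 6.53×10⁶ × 3.2×10⁻⁴ = 2089.6 N
0.129 yd → 0.117958 m
W = F × d = 2089.6 × 0.117958 = 246.485 J
In kcal: 246.485 / 4184 = 0.0589113 kcal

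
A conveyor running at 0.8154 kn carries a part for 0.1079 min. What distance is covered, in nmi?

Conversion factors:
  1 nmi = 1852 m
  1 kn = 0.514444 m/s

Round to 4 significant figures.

0.001466 nmi

0.8154 kn × 0.514444 = 0.419478 m/s
0.1079 min × 60 = 6.474 s
d = v × t = 0.419478 m/s × 6.474 s = 2.7157 m
2.7157 m ÷ (1852 m/nmi) = 0.00146636 nmi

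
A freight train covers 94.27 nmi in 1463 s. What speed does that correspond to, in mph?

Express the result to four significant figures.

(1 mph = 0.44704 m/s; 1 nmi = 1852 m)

94.27 nmi × 1852 → 174588 m
v = d / t = 174588 m / 1463 s = 119.336 m/s
119.336 m/s ÷ (0.44704 m/s/mph) = 266.947 mph

266.9 mph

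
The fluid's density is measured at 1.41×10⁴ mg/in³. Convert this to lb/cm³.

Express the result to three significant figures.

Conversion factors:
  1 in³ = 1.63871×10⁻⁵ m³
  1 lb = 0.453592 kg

1.41×10⁴ mg/in³ × 10⁻⁶ kg/mg ÷ 1.63871×10⁻⁵ m³/in³ = 860.433 kg/m³
860.433 kg/m³ ÷ 0.453592 kg/lb × 10⁻⁶ m³/cm³ = 0.00189693 lb/cm³

0.00190 lb/cm³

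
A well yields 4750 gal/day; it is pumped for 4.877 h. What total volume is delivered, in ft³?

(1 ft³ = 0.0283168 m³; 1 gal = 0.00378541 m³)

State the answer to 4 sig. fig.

129.0 ft³

4750 gal/day → 2.0811×10⁻⁴ m³/s
4.877 h → 17557.2 s
V = Q × t = 2.0811×10⁻⁴ × 17557.2 = 3.65383 m³
In ft³: 3.65383 / 0.0283168 = 129.034 ft³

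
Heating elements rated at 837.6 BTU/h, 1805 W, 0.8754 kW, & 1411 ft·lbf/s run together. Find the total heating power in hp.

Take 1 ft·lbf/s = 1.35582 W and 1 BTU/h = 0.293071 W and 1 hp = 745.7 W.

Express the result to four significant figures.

837.6 BTU/h × 0.293071 → 245.476 W
1805 W (already W)
0.8754 kW × 1000 → 875.4 W
1411 ft·lbf/s × 1.35582 → 1913.06 W
Combined: 245.476 + 1805 + 875.4 + 1913.06 = 4838.94 W
In hp: 4838.94 / 745.7 = 6.48912 hp

6.489 hp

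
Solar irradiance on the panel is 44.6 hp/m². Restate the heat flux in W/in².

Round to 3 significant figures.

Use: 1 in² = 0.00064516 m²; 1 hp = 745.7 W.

21.5 W/in²

44.6 hp/m² × 745.7 W/hp = 33258.2 W/m²
33258.2 W/m² × 0.00064516 m²/in² = 21.4569 W/in²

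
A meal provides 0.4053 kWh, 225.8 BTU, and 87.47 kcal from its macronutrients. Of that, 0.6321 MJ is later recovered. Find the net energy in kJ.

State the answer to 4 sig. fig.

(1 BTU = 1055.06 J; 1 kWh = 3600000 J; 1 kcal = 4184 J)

1431 kJ

0.4053 kWh × 3600000 = 1.45908×10⁶ J
225.8 BTU × 1055.06 = 238233 J
87.47 kcal × 4184 = 365974 J
0.6321 MJ × 1000000 = 632100 J
Result: 1.45908×10⁶ + 238233 + 365974 − 632100 = 1.43119×10⁶ J
In kJ: 1.43119×10⁶ / 1000 = 1431.19 kJ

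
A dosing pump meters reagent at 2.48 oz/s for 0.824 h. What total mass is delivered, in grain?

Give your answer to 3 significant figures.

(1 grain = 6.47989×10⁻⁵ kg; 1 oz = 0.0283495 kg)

2.48 oz/s → 0.0703068 kg/s
0.824 h → 2966.4 s
m = ṁ × t = 0.0703068 × 2966.4 = 208.558 kg
In grain: 208.558 / 6.47989×10⁻⁵ = 3.21854×10⁶ grain

3.22×10⁶ grain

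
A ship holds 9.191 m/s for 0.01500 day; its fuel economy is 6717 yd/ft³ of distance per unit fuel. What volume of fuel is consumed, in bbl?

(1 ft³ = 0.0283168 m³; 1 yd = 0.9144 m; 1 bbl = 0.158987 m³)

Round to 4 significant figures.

0.01500 day → 1296 s
d = v × t = 9.191 × 1296 = 11911.5 m
6717 yd/ft³ → 216904 m/m³
V = d / (distance per unit fuel) = 11911.5 / 216904 = 0.054916 m³
In bbl: 0.054916 / 0.158987 = 0.345412 bbl

0.3454 bbl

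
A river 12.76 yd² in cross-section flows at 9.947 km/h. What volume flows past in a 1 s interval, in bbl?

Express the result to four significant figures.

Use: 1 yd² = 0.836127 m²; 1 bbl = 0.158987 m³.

185.4 bbl

9.947 km/h × (1/3.6) = 2.76306 m/s
12.76 yd² × 0.836127 = 10.669 m²
V = v × A × t = 2.76306 m/s × 10.669 m² × 1 s = 29.4791 m³
29.4791 m³ ÷ (0.158987 m³/bbl) = 185.418 bbl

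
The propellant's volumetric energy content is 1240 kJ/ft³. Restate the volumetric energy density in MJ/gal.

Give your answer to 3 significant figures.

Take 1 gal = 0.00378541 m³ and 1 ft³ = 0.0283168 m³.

1240 kJ/ft³ × 1000 J/kJ ÷ 0.0283168 m³/ft³ = 4.37903×10⁷ J/m³
4.37903×10⁷ J/m³ ÷ 1000000 J/MJ × 0.00378541 m³/gal = 0.165764 MJ/gal

0.166 MJ/gal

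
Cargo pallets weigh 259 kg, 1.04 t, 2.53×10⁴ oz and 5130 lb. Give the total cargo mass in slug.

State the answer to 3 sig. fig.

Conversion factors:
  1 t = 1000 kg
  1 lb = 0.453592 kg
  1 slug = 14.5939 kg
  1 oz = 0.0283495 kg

298 slug

259 kg (already kg)
1.04 t × 1000 = 1040 kg
2.53×10⁴ oz × 0.0283495 = 717.242 kg
5130 lb × 0.453592 = 2326.93 kg
Combined: 259 + 1040 + 717.242 + 2326.93 = 4343.17 kg
In slug: 4343.17 / 14.5939 = 297.602 slug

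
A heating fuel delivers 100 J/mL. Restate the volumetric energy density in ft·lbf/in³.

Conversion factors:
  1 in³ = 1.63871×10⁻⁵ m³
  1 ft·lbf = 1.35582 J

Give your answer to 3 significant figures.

100 J/mL ÷ 10⁻⁶ m³/mL = 1×10⁸ J/m³
1×10⁸ J/m³ ÷ 1.35582 J/ft·lbf × 1.63871×10⁻⁵ m³/in³ = 1208.65 ft·lbf/in³

1210 ft·lbf/in³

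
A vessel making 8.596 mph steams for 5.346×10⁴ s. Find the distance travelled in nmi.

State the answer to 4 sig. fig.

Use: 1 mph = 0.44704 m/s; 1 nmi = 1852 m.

8.596 mph × 0.44704 → 3.84276 m/s
d = v × t = 3.84276 m/s × 53460 s = 205434 m
205434 m ÷ (1852 m/nmi) = 110.925 nmi

110.9 nmi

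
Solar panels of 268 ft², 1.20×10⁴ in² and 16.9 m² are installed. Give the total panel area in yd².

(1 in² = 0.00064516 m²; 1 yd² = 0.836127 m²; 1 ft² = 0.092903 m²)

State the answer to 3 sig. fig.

59.2 yd²

268 ft² × 0.092903 = 24.898 m²
1.20×10⁴ in² × 0.00064516 = 7.74192 m²
16.9 m² (already m²)
Total: 24.898 + 7.74192 + 16.9 = 49.5399 m²
In yd²: 49.5399 / 0.836127 = 59.2493 yd²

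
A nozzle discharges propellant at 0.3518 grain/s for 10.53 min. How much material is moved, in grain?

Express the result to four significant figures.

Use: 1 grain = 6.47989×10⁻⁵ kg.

222.3 grain

0.3518 grain/s → 2.27963×10⁻⁵ kg/s
10.53 min → 631.8 s
m = ṁ × t = 2.27963×10⁻⁵ × 631.8 = 0.0144027 kg
In grain: 0.0144027 / 6.47989×10⁻⁵ = 222.268 grain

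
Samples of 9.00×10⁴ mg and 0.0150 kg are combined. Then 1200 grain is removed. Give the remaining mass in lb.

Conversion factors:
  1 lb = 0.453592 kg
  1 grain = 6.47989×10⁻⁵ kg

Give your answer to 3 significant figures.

0.0601 lb

9.00×10⁴ mg × 10⁻⁶ = 0.09 kg
0.0150 kg (already kg)
1200 grain × 6.47989×10⁻⁵ = 0.0777587 kg
Result: 0.09 + 0.015 − 0.0777587 = 0.0272413 kg
In lb: 0.0272413 / 0.453592 = 0.0600568 lb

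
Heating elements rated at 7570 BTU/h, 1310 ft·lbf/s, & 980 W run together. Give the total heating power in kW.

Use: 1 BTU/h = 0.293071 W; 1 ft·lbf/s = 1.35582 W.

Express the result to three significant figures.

4.97 kW

7570 BTU/h × 0.293071 = 2218.55 W
1310 ft·lbf/s × 1.35582 = 1776.12 W
980 W (already W)
Sum: 2218.55 + 1776.12 + 980 = 4974.67 W
In kW: 4974.67 / 1000 = 4.97467 kW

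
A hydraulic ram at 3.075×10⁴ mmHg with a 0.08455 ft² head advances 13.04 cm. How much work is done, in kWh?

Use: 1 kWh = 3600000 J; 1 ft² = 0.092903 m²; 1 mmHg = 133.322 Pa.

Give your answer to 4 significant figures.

3.075×10⁴ mmHg → 4.09965×10⁶ Pa
0.08455 ft² → 0.00785495 m²
F = P × A = 4.09965×10⁶ × 0.00785495 = 32202.5 N
13.04 cm → 0.1304 m
W = F × d = 32202.5 × 0.1304 = 4199.21 J
In kWh: 4199.21 / 3600000 = 0.00116645 kWh

0.001166 kWh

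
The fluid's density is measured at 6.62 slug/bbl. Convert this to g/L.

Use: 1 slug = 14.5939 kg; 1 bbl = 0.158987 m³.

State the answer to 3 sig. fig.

608 g/L

6.62 slug/bbl × 14.5939 kg/slug ÷ 0.158987 m³/bbl = 607.67 kg/m³
607.67 kg/m³ ÷ 0.001 kg/g × 0.001 m³/L = 607.67 g/L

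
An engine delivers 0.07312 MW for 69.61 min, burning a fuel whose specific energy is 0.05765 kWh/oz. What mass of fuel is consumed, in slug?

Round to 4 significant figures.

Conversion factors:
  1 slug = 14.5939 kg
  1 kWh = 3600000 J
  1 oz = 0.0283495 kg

0.07312 MW → 73120 W
69.61 min → 4176.6 s
E = P × t = 73120 × 4176.6 = 3.05393×10⁸ J
0.05765 kWh/oz → 7.32076×10⁶ J/kg
m = E / e_s = 3.05393×10⁸ / 7.32076×10⁶ = 41.716 kg
In slug: 41.716 / 14.5939 = 2.85845 slug

2.858 slug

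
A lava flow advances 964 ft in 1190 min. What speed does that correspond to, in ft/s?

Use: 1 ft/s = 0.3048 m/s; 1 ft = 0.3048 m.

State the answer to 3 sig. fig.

0.0135 ft/s

964 ft × 0.3048 → 293.827 m
1190 min × 60 → 71400 s
v = d / t = 293.827 m / 71400 s = 0.00411522 m/s
0.00411522 m/s ÷ (0.3048 m/s/ft/s) = 0.0135014 ft/s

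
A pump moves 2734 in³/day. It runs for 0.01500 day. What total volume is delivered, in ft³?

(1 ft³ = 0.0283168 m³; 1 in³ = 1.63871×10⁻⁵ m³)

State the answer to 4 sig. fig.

0.02373 ft³

2734 in³/day → 5.18546×10⁻⁷ m³/s
0.01500 day → 1296 s
V = Q × t = 5.18546×10⁻⁷ × 1296 = 6.72036×10⁻⁴ m³
In ft³: 6.72036×10⁻⁴ / 0.0283168 = 0.0237328 ft³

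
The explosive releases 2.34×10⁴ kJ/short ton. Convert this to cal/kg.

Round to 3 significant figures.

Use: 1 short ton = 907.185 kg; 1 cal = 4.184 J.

2.34×10⁴ kJ/short ton × 1000 J/kJ ÷ 907.185 kg/short ton = 25794.1 J/kg
25794.1 J/kg ÷ 4.184 J/cal = 6164.94 cal/kg

6160 cal/kg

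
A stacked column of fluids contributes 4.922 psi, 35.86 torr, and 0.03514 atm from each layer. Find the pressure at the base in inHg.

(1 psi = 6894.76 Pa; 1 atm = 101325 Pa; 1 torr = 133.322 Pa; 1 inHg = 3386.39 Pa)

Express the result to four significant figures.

12.48 inHg

4.922 psi × 6894.76 = 33936 Pa
35.86 torr × 133.322 = 4780.93 Pa
0.03514 atm × 101325 = 3560.56 Pa
Sum: 33936 + 4780.93 + 3560.56 = 42277.5 Pa
In inHg: 42277.5 / 3386.39 = 12.4845 inHg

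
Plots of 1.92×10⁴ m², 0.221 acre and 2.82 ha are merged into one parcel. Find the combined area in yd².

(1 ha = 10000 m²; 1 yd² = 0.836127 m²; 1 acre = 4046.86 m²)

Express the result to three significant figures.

1.92×10⁴ m² (already m²)
0.221 acre × 4046.86 → 894.356 m²
2.82 ha × 10000 → 28200 m²
Combined: 19200 + 894.356 + 28200 = 48294.4 m²
In yd²: 48294.4 / 0.836127 = 57759.6 yd²

5.78×10⁴ yd²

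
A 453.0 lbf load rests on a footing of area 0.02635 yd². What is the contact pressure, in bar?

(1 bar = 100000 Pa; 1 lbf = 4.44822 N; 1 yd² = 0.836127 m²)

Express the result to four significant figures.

453.0 lbf × 4.44822 → 2015.04 N
0.02635 yd² × 0.836127 → 0.0220319 m²
P = F / A = 2015.04 N / 0.0220319 m² = 91460.1 Pa
91460.1 Pa ÷ (100000 Pa/bar) = 0.914601 bar

0.9146 bar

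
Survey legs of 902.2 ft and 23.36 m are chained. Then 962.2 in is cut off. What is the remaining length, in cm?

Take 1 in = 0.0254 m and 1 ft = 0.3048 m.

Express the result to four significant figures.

902.2 ft × 0.3048 = 274.991 m
23.36 m (already m)
962.2 in × 0.0254 = 24.4399 m
Sum: 274.991 + 23.36 − 24.4399 = 273.911 m
In cm: 273.911 / 0.01 = 27391.1 cm

2.739×10⁴ cm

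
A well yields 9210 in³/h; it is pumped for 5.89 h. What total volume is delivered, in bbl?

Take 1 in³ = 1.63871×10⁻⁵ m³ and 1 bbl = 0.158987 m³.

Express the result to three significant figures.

9210 in³/h → 4.19237×10⁻⁵ m³/s
5.89 h → 21204 s
V = Q × t = 4.19237×10⁻⁵ × 21204 = 0.88895 m³
In bbl: 0.88895 / 0.158987 = 5.59134 bbl

5.59 bbl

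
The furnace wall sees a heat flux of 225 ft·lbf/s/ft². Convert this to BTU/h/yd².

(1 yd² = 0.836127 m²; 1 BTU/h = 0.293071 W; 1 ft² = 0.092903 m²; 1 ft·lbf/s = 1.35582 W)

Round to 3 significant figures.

225 ft·lbf/s/ft² × 1.35582 W/ft·lbf/s ÷ 0.092903 m²/ft² = 3283.63 W/m²
3283.63 W/m² ÷ 0.293071 W/BTU/h × 0.836127 m²/yd² = 9368.15 BTU/h/yd²

9370 BTU/h/yd²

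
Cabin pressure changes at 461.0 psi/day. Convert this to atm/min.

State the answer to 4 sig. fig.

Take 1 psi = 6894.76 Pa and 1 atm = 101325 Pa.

461.0 psi/day × 6894.76 Pa/psi ÷ 86400 s/day = 36.788 Pa/s
36.788 Pa/s ÷ 101325 Pa/atm × 60 s/min = 0.0217842 atm/min

0.02178 atm/min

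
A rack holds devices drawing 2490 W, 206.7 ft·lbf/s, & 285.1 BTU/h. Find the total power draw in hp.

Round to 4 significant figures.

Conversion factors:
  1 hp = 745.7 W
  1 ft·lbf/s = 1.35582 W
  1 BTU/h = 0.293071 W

2490 W (already W)
206.7 ft·lbf/s × 1.35582 = 280.248 W
285.1 BTU/h × 0.293071 = 83.5545 W
Sum: 2490 + 280.248 + 83.5545 = 2853.8 W
In hp: 2853.8 / 745.7 = 3.82701 hp

3.827 hp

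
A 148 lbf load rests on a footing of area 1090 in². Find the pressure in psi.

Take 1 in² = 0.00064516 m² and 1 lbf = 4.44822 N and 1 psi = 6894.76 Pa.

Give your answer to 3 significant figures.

148 lbf × 4.44822 → 658.337 N
1090 in² × 0.00064516 → 0.703224 m²
P = F / A = 658.337 N / 0.703224 m² = 936.17 Pa
936.17 Pa ÷ (6894.76 Pa/psi) = 0.13578 psi

0.136 psi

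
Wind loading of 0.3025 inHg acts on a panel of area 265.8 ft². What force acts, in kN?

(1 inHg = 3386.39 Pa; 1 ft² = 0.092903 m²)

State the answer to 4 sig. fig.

0.3025 inHg × 3386.39 → 1024.38 Pa
265.8 ft² × 0.092903 → 24.6936 m²
F = P × A = 1024.38 Pa × 24.6936 m² = 25295.6 N
25295.6 N ÷ (1000 N/kN) = 25.2956 kN

25.30 kN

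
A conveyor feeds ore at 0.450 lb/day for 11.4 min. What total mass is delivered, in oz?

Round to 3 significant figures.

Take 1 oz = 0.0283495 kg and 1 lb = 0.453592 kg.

0.0570 oz

0.450 lb/day → 2.36246×10⁻⁶ kg/s
11.4 min → 684 s
m = ṁ × t = 2.36246×10⁻⁶ × 684 = 0.00161592 kg
In oz: 0.00161592 / 0.0283495 = 0.0569999 oz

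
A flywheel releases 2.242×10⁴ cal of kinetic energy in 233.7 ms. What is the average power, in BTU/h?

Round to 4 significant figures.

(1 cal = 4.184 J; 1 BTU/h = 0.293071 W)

2.242×10⁴ cal × 4.184 → 93805.3 J
233.7 ms × 0.001 → 0.2337 s
P = E / t = 93805.3 J / 0.2337 s = 401392 W
401392 W ÷ (0.293071 W/BTU/h) = 1.36961×10⁶ BTU/h

1.370×10⁶ BTU/h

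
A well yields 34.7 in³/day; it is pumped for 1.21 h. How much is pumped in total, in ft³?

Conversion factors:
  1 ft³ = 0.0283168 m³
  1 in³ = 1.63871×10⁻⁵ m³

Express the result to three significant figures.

34.7 in³/day → 6.58139×10⁻⁹ m³/s
1.21 h → 4356 s
V = Q × t = 6.58139×10⁻⁹ × 4356 = 2.86685×10⁻⁵ m³
In ft³: 2.86685×10⁻⁵ / 0.0283168 = 0.00101242 ft³

0.00101 ft³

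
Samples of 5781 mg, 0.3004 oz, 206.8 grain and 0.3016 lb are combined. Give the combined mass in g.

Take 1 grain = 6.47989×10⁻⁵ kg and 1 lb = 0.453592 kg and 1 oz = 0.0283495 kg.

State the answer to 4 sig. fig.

164.5 g

5781 mg × 10⁻⁶ → 0.005781 kg
0.3004 oz × 0.0283495 → 0.00851619 kg
206.8 grain × 6.47989×10⁻⁵ → 0.0134004 kg
0.3016 lb × 0.453592 → 0.136803 kg
Sum: 0.005781 + 0.00851619 + 0.0134004 + 0.136803 = 0.164501 kg
In g: 0.164501 / 0.001 = 164.501 g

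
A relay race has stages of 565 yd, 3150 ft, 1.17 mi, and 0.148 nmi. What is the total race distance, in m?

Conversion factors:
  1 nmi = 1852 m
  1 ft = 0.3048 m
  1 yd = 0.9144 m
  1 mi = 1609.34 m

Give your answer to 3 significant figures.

3630 m

565 yd × 0.9144 → 516.636 m
3150 ft × 0.3048 → 960.12 m
1.17 mi × 1609.34 → 1882.93 m
0.148 nmi × 1852 → 274.096 m
Combined: 516.636 + 960.12 + 1882.93 + 274.096 = 3633.78 m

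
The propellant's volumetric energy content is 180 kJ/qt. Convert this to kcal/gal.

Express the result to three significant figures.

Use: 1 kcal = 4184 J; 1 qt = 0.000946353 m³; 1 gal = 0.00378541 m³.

180 kJ/qt × 1000 J/kJ ÷ 0.000946353 m³/qt = 1.90204×10⁸ J/m³
1.90204×10⁸ J/m³ ÷ 4184 J/kcal × 0.00378541 m³/gal = 172.084 kcal/gal

172 kcal/gal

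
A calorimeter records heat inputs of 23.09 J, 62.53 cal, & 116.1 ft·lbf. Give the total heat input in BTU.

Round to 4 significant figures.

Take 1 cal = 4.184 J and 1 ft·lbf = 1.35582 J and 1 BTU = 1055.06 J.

23.09 J (already J)
62.53 cal × 4.184 = 261.626 J
116.1 ft·lbf × 1.35582 = 157.411 J
Combined: 23.09 + 261.626 + 157.411 = 442.127 J
In BTU: 442.127 / 1055.06 = 0.419054 BTU

0.4191 BTU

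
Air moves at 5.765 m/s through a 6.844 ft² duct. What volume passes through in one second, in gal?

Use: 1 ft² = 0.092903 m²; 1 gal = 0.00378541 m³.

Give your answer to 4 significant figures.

968.3 gal

6.844 ft² × 0.092903 → 0.635828 m²
V = v × A × t = 5.765 m/s × 0.635828 m² × 1 s = 3.66555 m³
3.66555 m³ ÷ (0.00378541 m³/gal) = 968.336 gal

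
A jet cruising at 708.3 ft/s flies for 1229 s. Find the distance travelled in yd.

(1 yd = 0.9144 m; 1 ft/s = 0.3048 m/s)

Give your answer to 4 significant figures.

2.902×10⁵ yd

708.3 ft/s × 0.3048 → 215.89 m/s
d = v × t = 215.89 m/s × 1229 s = 265329 m
265329 m ÷ (0.9144 m/yd) = 290167 yd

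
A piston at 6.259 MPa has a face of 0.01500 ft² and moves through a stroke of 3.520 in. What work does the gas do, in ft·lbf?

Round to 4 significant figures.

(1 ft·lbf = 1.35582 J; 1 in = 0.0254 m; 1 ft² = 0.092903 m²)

6.259 MPa → 6.259×10⁶ Pa
0.01500 ft² → 0.00139354 m²
F = P × A = 6.259×10⁶ × 0.00139354 = 8722.17 N
3.520 in → 0.089408 m
W = F × d = 8722.17 × 0.089408 = 779.832 J
In ft·lbf: 779.832 / 1.35582 = 575.174 ft·lbf

575.2 ft·lbf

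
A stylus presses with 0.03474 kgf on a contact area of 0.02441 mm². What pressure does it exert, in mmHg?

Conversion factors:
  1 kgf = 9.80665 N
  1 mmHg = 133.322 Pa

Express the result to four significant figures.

1.047×10⁵ mmHg

0.03474 kgf × 9.80665 = 0.340683 N
0.02441 mm² × 10⁻⁶ = 2.441×10⁻⁸ m²
P = F / A = 0.340683 N / 2.441×10⁻⁸ m² = 1.39567×10⁷ Pa
1.39567×10⁷ Pa ÷ (133.322 Pa/mmHg) = 104684 mmHg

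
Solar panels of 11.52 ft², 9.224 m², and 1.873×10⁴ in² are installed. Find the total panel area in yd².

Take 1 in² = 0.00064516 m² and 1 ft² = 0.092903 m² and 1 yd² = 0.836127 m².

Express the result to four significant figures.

26.76 yd²

11.52 ft² × 0.092903 = 1.07024 m²
9.224 m² (already m²)
1.873×10⁴ in² × 0.00064516 = 12.0838 m²
Total: 1.07024 + 9.224 + 12.0838 = 22.378 m²
In yd²: 22.378 / 0.836127 = 26.7639 yd²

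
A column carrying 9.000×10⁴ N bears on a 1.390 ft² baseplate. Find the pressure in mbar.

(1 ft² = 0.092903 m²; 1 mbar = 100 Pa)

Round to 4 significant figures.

1.390 ft² × 0.092903 = 0.129135 m²
P = F / A = 90000 N / 0.129135 m² = 696945 Pa
696945 Pa ÷ (100 Pa/mbar) = 6969.45 mbar

6969 mbar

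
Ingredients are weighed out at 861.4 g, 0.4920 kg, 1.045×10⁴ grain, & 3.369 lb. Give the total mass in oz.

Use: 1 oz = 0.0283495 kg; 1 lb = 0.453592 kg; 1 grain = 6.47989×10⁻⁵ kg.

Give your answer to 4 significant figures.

125.5 oz

861.4 g × 0.001 → 0.8614 kg
0.4920 kg (already kg)
1.045×10⁴ grain × 6.47989×10⁻⁵ → 0.677149 kg
3.369 lb × 0.453592 → 1.52815 kg
Sum: 0.8614 + 0.492 + 0.677149 + 1.52815 = 3.5587 kg
In oz: 3.5587 / 0.0283495 = 125.53 oz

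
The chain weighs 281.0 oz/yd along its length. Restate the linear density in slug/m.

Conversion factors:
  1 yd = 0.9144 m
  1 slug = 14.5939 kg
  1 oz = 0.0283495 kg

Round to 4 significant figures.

281.0 oz/yd × 0.0283495 kg/oz ÷ 0.9144 m/yd = 8.71195 kg/m
8.71195 kg/m ÷ 14.5939 kg/slug = 0.596958 slug/m

0.5970 slug/m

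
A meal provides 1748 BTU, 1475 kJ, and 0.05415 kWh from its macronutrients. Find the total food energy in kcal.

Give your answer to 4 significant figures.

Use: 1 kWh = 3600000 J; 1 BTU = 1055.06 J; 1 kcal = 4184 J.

1748 BTU × 1055.06 → 1.84424×10⁶ J
1475 kJ × 1000 → 1.475×10⁶ J
0.05415 kWh × 3600000 → 194940 J
Combined: 1.84424×10⁶ + 1.475×10⁶ + 194940 = 3.51418×10⁶ J
In kcal: 3.51418×10⁶ / 4184 = 839.909 kcal

839.9 kcal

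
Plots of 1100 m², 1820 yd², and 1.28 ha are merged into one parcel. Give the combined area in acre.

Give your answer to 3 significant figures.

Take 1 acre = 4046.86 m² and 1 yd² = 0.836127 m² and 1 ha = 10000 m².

3.81 acre

1100 m² (already m²)
1820 yd² × 0.836127 = 1521.75 m²
1.28 ha × 10000 = 12800 m²
Total: 1100 + 1521.75 + 12800 = 15421.8 m²
In acre: 15421.8 / 4046.86 = 3.81081 acre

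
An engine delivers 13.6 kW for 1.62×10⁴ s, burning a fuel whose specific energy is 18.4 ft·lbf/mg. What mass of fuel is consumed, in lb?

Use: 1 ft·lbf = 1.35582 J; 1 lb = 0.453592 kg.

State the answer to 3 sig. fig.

19.5 lb

13.6 kW → 13600 W
E = P × t = 13600 × 16200 = 2.2032×10⁸ J
18.4 ft·lbf/mg → 2.49471×10⁷ J/kg
m = E / e_s = 2.2032×10⁸ / 2.49471×10⁷ = 8.83149 kg
In lb: 8.83149 / 0.453592 = 19.4701 lb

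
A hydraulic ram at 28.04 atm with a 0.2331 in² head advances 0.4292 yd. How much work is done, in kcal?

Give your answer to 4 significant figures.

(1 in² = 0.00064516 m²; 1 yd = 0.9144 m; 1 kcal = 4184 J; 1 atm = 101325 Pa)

0.04008 kcal

28.04 atm → 2.84115×10⁶ Pa
0.2331 in² → 1.50387×10⁻⁴ m²
F = P × A = 2.84115×10⁶ × 1.50387×10⁻⁴ = 427.272 N
0.4292 yd → 0.39246 m
W = F × d = 427.272 × 0.39246 = 167.687 J
In kcal: 167.687 / 4184 = 0.0400782 kcal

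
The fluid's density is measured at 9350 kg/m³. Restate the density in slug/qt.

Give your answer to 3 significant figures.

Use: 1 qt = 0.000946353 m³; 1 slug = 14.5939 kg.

9350 kg/m³ is already 9350 kg/m³
9350 kg/m³ ÷ 14.5939 kg/slug × 0.000946353 m³/qt = 0.606308 slug/qt

0.606 slug/qt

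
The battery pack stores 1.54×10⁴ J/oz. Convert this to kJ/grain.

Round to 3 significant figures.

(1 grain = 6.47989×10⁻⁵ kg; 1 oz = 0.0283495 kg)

0.0352 kJ/grain

1.54×10⁴ J/oz ÷ 0.0283495 kg/oz = 543219 J/kg
543219 J/kg ÷ 1000 J/kJ × 6.47989×10⁻⁵ kg/grain = 0.0352 kJ/grain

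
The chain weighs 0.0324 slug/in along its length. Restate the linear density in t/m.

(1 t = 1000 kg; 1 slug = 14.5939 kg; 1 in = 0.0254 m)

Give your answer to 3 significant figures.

0.0324 slug/in × 14.5939 kg/slug ÷ 0.0254 m/in = 18.6158 kg/m
18.6158 kg/m ÷ 1000 kg/t = 0.0186158 t/m

0.0186 t/m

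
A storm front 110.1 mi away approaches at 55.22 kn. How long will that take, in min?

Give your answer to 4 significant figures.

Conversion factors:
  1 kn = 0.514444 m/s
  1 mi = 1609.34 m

104.0 min

110.1 mi × 1609.34 → 177188 m
55.22 kn × 0.514444 → 28.4076 m/s
t = d / v = 177188 m / 28.4076 m/s = 6237.34 s
6237.34 s ÷ (60 s/min) = 103.956 min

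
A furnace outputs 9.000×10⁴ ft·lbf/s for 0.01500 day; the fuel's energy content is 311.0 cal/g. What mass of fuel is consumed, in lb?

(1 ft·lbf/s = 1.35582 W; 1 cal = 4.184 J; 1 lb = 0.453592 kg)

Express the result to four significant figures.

267.9 lb

9.000×10⁴ ft·lbf/s → 122024 W
0.01500 day → 1296 s
E = P × t = 122024 × 1296 = 1.58143×10⁸ J
311.0 cal/g → 1.30122×10⁶ J/kg
m = E / e_s = 1.58143×10⁸ / 1.30122×10⁶ = 121.534 kg
In lb: 121.534 / 0.453592 = 267.937 lb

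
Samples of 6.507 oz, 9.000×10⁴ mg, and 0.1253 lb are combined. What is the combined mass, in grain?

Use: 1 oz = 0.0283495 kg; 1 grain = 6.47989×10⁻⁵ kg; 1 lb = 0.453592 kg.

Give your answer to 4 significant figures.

6.507 oz × 0.0283495 = 0.18447 kg
9.000×10⁴ mg × 10⁻⁶ = 0.09 kg
0.1253 lb × 0.453592 = 0.0568351 kg
Combined: 0.18447 + 0.09 + 0.0568351 = 0.331305 kg
In grain: 0.331305 / 6.47989×10⁻⁵ = 5112.82 grain

5113 grain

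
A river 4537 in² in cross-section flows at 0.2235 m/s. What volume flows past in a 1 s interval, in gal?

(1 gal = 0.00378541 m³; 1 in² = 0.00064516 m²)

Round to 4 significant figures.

172.8 gal

4537 in² × 0.00064516 = 2.92709 m²
V = v × A × t = 0.2235 m/s × 2.92709 m² × 1 s = 0.654205 m³
0.654205 m³ ÷ (0.00378541 m³/gal) = 172.823 gal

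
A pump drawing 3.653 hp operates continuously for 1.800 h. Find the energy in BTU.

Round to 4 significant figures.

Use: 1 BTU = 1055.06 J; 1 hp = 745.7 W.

3.653 hp × 745.7 = 2724.04 W
1.800 h × 3600 = 6480 s
E = P × t = 2724.04 W × 6480 s = 1.76518×10⁷ J
1.76518×10⁷ J ÷ (1055.06 J/BTU) = 16730.6 BTU

1.673×10⁴ BTU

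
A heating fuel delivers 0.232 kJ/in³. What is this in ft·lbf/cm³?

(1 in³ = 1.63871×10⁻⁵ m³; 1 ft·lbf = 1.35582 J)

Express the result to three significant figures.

0.232 kJ/in³ × 1000 J/kJ ÷ 1.63871×10⁻⁵ m³/in³ = 1.41575×10⁷ J/m³
1.41575×10⁷ J/m³ ÷ 1.35582 J/ft·lbf × 10⁻⁶ m³/cm³ = 10.442 ft·lbf/cm³

10.4 ft·lbf/cm³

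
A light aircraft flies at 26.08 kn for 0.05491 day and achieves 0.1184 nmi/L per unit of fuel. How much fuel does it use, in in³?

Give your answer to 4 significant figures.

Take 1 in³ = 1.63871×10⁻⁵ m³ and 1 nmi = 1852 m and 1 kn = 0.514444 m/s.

26.08 kn → 13.4167 m/s
0.05491 day → 4744.22 s
d = v × t = 13.4167 × 4744.22 = 63651.8 m
0.1184 nmi/L → 219277 m/m³
V = d / (distance per unit fuel) = 63651.8 / 219277 = 0.29028 m³
In in³: 0.29028 / 1.63871×10⁻⁵ = 17713.9 in³

1.771×10⁴ in³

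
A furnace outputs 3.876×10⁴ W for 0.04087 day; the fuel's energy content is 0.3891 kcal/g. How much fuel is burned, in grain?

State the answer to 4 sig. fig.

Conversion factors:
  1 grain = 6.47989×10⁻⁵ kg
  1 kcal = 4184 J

0.04087 day → 3531.17 s
E = P × t = 38760 × 3531.17 = 1.36868×10⁸ J
0.3891 kcal/g → 1.62799×10⁶ J/kg
m = E / e_s = 1.36868×10⁸ / 1.62799×10⁶ = 84.0718 kg
In grain: 84.0718 / 6.47989×10⁻⁵ = 1.29743×10⁶ grain

1.297×10⁶ grain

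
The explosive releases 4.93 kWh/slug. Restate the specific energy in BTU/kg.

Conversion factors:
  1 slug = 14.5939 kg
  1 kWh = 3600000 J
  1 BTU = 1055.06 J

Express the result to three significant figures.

4.93 kWh/slug × 3600000 J/kWh ÷ 14.5939 kg/slug = 1.21612×10⁶ J/kg
1.21612×10⁶ J/kg ÷ 1055.06 J/BTU = 1152.65 BTU/kg

1150 BTU/kg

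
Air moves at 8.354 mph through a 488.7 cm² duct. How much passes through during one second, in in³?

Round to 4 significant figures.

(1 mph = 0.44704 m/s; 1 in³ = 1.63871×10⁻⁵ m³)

8.354 mph × 0.44704 → 3.73457 m/s
488.7 cm² × 0.0001 → 0.04887 m²
V = v × A × t = 3.73457 m/s × 0.04887 m² × 1 s = 0.182508 m³
0.182508 m³ ÷ (1.63871×10⁻⁵ m³/in³) = 11137.3 in³

1.114×10⁴ in³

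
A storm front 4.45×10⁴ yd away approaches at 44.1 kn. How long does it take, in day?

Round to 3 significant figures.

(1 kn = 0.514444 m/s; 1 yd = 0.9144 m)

0.0208 day

4.45×10⁴ yd × 0.9144 = 40690.8 m
44.1 kn × 0.514444 = 22.687 m/s
t = d / v = 40690.8 m / 22.687 m/s = 1793.57 s
1793.57 s ÷ (86400 s/day) = 0.0207589 day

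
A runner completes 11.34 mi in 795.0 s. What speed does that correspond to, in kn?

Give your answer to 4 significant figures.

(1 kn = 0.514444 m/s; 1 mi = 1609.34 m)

11.34 mi × 1609.34 → 18249.9 m
v = d / t = 18249.9 m / 795 s = 22.9558 m/s
22.9558 m/s ÷ (0.514444 m/s/kn) = 44.6225 kn

44.62 kn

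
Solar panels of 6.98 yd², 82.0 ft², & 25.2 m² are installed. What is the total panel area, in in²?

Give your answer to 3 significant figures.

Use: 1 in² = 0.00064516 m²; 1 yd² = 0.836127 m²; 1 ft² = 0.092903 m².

6.98 yd² × 0.836127 → 5.83617 m²
82.0 ft² × 0.092903 → 7.61805 m²
25.2 m² (already m²)
Total: 5.83617 + 7.61805 + 25.2 = 38.6542 m²
In in²: 38.6542 / 0.00064516 = 59914.1 in²

5.99×10⁴ in²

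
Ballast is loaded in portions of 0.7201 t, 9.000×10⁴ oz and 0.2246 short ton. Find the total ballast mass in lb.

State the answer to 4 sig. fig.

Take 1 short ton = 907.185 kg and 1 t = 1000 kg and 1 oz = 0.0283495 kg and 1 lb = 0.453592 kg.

0.7201 t × 1000 → 720.1 kg
9.000×10⁴ oz × 0.0283495 → 2551.46 kg
0.2246 short ton × 907.185 → 203.754 kg
Combined: 720.1 + 2551.46 + 203.754 = 3475.31 kg
In lb: 3475.31 / 0.453592 = 7661.75 lb

7662 lb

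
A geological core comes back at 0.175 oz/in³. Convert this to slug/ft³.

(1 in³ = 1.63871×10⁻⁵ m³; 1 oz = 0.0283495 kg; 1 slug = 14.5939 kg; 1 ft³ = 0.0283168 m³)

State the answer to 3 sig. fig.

0.175 oz/in³ × 0.0283495 kg/oz ÷ 1.63871×10⁻⁵ m³/in³ = 302.748 kg/m³
302.748 kg/m³ ÷ 14.5939 kg/slug × 0.0283168 m³/ft³ = 0.587427 slug/ft³

0.587 slug/ft³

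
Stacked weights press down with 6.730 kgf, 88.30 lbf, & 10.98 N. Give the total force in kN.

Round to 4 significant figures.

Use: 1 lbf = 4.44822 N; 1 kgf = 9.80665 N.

0.4698 kN

6.730 kgf × 9.80665 → 65.9988 N
88.30 lbf × 4.44822 → 392.778 N
10.98 N (already N)
Combined: 65.9988 + 392.778 + 10.98 = 469.757 N
In kN: 469.757 / 1000 = 0.469757 kN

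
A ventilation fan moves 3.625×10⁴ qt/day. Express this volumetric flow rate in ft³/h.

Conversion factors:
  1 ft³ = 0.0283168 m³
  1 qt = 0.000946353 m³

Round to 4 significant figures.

50.48 ft³/h

3.625×10⁴ qt/day × 0.000946353 m³/qt ÷ 86400 s/day = 3.97052×10⁻⁴ m³/s
3.97052×10⁻⁴ m³/s ÷ 0.0283168 m³/ft³ × 3600 s/h = 50.4784 ft³/h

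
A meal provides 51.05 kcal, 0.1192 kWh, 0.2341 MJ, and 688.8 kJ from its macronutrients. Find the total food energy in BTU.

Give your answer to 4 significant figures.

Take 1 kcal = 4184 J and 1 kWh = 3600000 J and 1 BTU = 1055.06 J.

1484 BTU

51.05 kcal × 4184 = 213593 J
0.1192 kWh × 3600000 = 429120 J
0.2341 MJ × 1000000 = 234100 J
688.8 kJ × 1000 = 688800 J
Sum: 213593 + 429120 + 234100 + 688800 = 1.56561×10⁶ J
In BTU: 1.56561×10⁶ / 1055.06 = 1483.91 BTU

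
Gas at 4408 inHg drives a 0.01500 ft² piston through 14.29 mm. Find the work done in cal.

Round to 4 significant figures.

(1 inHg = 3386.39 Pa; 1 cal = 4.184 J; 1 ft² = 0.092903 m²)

71.05 cal

4408 inHg → 1.49272×10⁷ Pa
0.01500 ft² → 0.00139354 m²
F = P × A = 1.49272×10⁷ × 0.00139354 = 20801.7 N
14.29 mm → 0.01429 m
W = F × d = 20801.7 × 0.01429 = 297.256 J
In cal: 297.256 / 4.184 = 71.0459 cal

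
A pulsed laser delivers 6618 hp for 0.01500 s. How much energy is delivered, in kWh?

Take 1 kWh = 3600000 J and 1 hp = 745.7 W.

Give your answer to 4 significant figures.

0.02056 kWh

6618 hp × 745.7 → 4.93504×10⁶ W
E = P × t = 4.93504×10⁶ W × 0.015 s = 74025.6 J
74025.6 J ÷ (3600000 J/kWh) = 0.0205627 kWh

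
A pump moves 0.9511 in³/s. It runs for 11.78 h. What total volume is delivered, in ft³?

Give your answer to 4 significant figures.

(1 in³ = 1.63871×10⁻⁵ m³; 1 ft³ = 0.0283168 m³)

23.34 ft³

0.9511 in³/s → 1.55858×10⁻⁵ m³/s
11.78 h → 42408 s
V = Q × t = 1.55858×10⁻⁵ × 42408 = 0.660963 m³
In ft³: 0.660963 / 0.0283168 = 23.3417 ft³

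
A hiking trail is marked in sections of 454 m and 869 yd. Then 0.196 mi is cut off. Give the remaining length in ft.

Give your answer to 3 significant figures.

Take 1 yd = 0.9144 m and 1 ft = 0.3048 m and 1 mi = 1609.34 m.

3060 ft

454 m (already m)
869 yd × 0.9144 = 794.614 m
0.196 mi × 1609.34 = 315.431 m
Result: 454 + 794.614 − 315.431 = 933.183 m
In ft: 933.183 / 0.3048 = 3061.62 ft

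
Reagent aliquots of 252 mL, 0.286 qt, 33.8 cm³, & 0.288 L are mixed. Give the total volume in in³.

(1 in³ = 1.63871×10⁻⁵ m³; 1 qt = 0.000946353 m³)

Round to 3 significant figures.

252 mL × 10⁻⁶ = 2.52×10⁻⁴ m³
0.286 qt × 0.000946353 = 2.70657×10⁻⁴ m³
33.8 cm³ × 10⁻⁶ = 3.38×10⁻⁵ m³
0.288 L × 0.001 = 2.88×10⁻⁴ m³
Combined: 2.52×10⁻⁴ + 2.70657×10⁻⁴ + 3.38×10⁻⁵ + 2.88×10⁻⁴ = 8.44457×10⁻⁴ m³
In in³: 8.44457×10⁻⁴ / 1.63871×10⁻⁵ = 51.5318 in³

51.5 in³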